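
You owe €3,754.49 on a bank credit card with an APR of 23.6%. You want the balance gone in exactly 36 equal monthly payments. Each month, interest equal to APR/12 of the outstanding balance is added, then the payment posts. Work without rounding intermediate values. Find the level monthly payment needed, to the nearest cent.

Monthly rate r = 23.6%/12 = 1.96667% = 0.0196667.
Level-payment amortization: P = B₀·r / (1 − (1+r)^(−n)) = 3754.49·0.0196667 / (1 − 1.01967^(−36)).
Denominator 1 − (1+r)^(−36) = 0.503974506.
P = 73.8383 / 0.503974506 ≈ 146.51.

€146.51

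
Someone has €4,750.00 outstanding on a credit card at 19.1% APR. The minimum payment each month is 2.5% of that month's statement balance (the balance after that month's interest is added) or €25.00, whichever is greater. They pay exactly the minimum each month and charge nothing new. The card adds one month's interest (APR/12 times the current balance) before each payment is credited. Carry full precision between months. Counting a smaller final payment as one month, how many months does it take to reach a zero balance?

228 months

Monthly rate r = 19.1%/12 = 1.59167% = 0.0159167.
While 2.5% of the post-interest balance exceeds €25.00, each month B ← (B·(1+r))·(1 − 0.025), i.e. B shrinks by the factor (1+r)·0.975 = 0.99052.
This holds for months 1–166. Entering month 167 the balance is €977.02; 2.5% of the post-interest balance is now below €25.00, so the flat €25.00 minimum applies from here.
From month 167 a fixed €25.00 at rate r clears €977.02 in 62 more payments. Total: 166 + 62 = 228 months.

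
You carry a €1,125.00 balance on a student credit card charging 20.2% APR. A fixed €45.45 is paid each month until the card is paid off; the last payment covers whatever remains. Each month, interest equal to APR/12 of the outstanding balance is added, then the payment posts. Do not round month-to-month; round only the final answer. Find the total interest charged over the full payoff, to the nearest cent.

Monthly rate r = 20.2%/12 = 1.68333% = 0.0168333.
Payoff takes n = ⌈−ln(1 − rB₀/P)/ln(1+r)⌉ = ⌈32.288⌉ = 33 payments; the last is €13.18.
Total paid = 32·€45.45 + €13.18 = €1,467.58.
Total interest = total paid − principal = €1,467.58 − €1,125.00 = €342.58.

€342.58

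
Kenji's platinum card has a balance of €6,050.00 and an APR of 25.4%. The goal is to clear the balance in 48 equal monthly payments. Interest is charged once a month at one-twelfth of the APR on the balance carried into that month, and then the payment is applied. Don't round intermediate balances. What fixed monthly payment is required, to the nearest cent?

€201.95

Monthly rate r = 25.4%/12 = 2.11667% = 0.0211667.
Level-payment amortization: P = B₀·r / (1 − (1+r)^(−n)) = 6050.00·0.0211667 / (1 − 1.02117^(−48)).
Denominator 1 − (1+r)^(−48) = 0.634100545.
P = 128.058 / 0.634100545 ≈ 201.95.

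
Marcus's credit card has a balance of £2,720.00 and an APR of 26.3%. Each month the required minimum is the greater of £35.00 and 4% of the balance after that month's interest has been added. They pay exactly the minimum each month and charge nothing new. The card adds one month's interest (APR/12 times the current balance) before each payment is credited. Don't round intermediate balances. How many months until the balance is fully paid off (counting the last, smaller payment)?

96 months

Monthly rate r = 26.3%/12 = 2.19167% = 0.0219167.
While 4% of the post-interest balance exceeds £35.00, each month B ← (B·(1+r))·(1 − 0.04), i.e. B shrinks by the factor (1+r)·0.96 = 0.98104.
This holds for months 1–61. Entering month 62 the balance is £846.17; 4% of the post-interest balance is now below £35.00, so the flat £35.00 minimum applies from here.
From month 62 a fixed £35.00 at rate r clears £846.17 in 35 more payments. Total: 61 + 35 = 96 months.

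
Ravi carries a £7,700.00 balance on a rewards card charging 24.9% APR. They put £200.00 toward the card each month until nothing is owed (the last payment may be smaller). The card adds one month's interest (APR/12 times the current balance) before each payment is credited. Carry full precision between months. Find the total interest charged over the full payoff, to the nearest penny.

Monthly rate r = 24.9%/12 = 2.075% = 0.02075.
Payoff takes n = ⌈−ln(1 − rB₀/P)/ln(1+r)⌉ = ⌈78.092⌉ = 79 payments; the last is £18.60.
Total paid = 78·£200.00 + £18.60 = £15,618.60.
Total interest = total paid − principal = £15,618.60 − £7,700.00 = £7,918.60.

£7,918.60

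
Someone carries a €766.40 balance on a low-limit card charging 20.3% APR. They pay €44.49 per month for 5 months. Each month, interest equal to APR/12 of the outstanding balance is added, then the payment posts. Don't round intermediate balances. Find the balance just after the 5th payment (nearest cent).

Monthly rate r = 20.3%/12 = 1.69167% = 0.0169167.
Each month: B ← B·(1+r) − €44.49.
Month 1: interest €12.96; balance after payment €734.87.
Month 2: interest €12.43; balance after payment €702.82.
Month 3: interest €11.89; balance after payment €670.22.
Month 4: interest €11.34; balance after payment €637.06.
Month 5: interest €10.78; balance after payment €603.35.

€603.35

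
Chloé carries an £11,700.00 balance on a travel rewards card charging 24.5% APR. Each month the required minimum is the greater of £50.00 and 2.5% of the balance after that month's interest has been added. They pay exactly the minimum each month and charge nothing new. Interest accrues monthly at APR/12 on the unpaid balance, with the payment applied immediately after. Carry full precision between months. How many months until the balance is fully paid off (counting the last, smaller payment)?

Monthly rate r = 24.5%/12 = 2.04167% = 0.0204167.
While 2.5% of the post-interest balance exceeds £50.00, each month B ← (B·(1+r))·(1 − 0.025), i.e. B shrinks by the factor (1+r)·0.975 = 0.99491.
This holds for months 1–350. Entering month 351 the balance is £1,958.58; 2.5% of the post-interest balance is now below £50.00, so the flat £50.00 minimum applies from here.
From month 351 a fixed £50.00 at rate r clears £1,958.58 in 80 more payments. Total: 350 + 80 = 430 months.

430 months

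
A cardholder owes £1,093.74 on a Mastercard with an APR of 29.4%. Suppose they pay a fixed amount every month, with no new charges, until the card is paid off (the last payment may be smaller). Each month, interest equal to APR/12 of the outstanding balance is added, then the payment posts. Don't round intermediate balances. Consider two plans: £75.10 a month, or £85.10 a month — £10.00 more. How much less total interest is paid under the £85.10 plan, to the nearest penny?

Monthly rate r = 29.4%/12 = 2.45% = 0.0245.
At £75.10/mo: n = ⌈−ln(1 − rB₀/P)/ln(1+r)⌉ = 19 payments (last £17.65); total interest = total paid − £1,093.74 = £275.71.
At £85.10/mo: 16 payments (last £53.32); total interest £236.08.
Interest saved = £275.71 − £236.08 = £39.63.

£39.63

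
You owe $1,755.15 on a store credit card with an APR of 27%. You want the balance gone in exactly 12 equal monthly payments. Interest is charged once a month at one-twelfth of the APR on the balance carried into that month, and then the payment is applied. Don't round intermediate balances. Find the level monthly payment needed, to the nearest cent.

Monthly rate r = 27%/12 = 2.25% = 0.0225.
Level-payment amortization: P = B₀·r / (1 − (1+r)^(−n)) = 1755.15·0.0225 / (1 − 1.0225^(−12)).
Denominator 1 − (1+r)^(−12) = 0.234332523.
P = 39.4909 / 0.234332523 ≈ 168.52.

$168.52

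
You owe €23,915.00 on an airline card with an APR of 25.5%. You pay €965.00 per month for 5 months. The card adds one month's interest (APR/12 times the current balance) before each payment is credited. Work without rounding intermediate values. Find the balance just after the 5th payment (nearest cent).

€21,531.81

Monthly rate r = 25.5%/12 = 2.125% = 0.02125.
Each month: B ← B·(1+r) − €965.00.
Month 1: interest €508.19; balance after payment €23,458.19.
Month 2: interest €498.49; balance after payment €22,991.68.
Month 3: interest €488.57; balance after payment €22,515.25.
Month 4: interest €478.45; balance after payment €22,028.70.
Month 5: interest €468.11; balance after payment €21,531.81.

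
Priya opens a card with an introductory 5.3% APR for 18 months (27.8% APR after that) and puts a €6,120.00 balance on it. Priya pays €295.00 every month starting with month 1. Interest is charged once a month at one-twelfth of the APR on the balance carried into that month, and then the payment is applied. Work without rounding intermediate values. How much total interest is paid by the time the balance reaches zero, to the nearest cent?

Promo months 1–18 at r₀ = 5.3%/12 = 0.00441667; months 19+ at r₁ = 27.8%/12 = 0.0231667.
After month 18: iterate B ← B·(1+r₀) − €295.00 for 18 months → €1,111.12.
Then at r₁ with €295.00/mo: n₂ = −ln(1 − r₁·B/P)/ln(1+r₁) ≈ 3.99 → 4 more payments.
Total paid = 21·€295.00 + €291.08 = €6,486.08; interest = €6,486.08 − €6,120.00 = €366.08.

€366.08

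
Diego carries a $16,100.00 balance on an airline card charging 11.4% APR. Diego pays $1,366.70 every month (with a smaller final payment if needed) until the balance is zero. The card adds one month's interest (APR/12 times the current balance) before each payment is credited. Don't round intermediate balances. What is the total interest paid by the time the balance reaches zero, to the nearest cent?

Monthly rate r = 11.4%/12 = 0.95% = 0.0095.
Payoff takes n = ⌈−ln(1 − rB₀/P)/ln(1+r)⌉ = ⌈12.552⌉ = 13 payments; the last is $756.48.
Total paid = 12·$1,366.70 + $756.48 = $17,156.88.
Total interest = total paid − principal = $17,156.88 − $16,100.00 = $1,056.88.

$1,056.88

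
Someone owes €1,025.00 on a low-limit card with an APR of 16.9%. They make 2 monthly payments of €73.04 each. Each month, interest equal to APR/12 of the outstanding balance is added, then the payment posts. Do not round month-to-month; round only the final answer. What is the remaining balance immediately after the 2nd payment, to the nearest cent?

Monthly rate r = 16.9%/12 = 1.40833% = 0.0140833.
Each month: B ← B·(1+r) − €73.04.
Month 1: interest €14.44; balance after payment €966.40.
Month 2: interest €13.61; balance after payment €906.97.

€906.97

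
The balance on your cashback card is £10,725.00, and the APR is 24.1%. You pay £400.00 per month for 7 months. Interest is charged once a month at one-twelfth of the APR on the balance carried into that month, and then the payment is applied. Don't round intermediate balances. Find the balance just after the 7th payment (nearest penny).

£9,352.24

Monthly rate r = 24.1%/12 = 2.00833% = 0.0200833.
Each month: B ← B·(1+r) − £400.00.
Month 1: interest £215.39; balance after payment £10,540.39.
Month 2: interest £211.69; balance after payment £10,352.08.
Month 3: interest £207.90; balance after payment £10,159.98.
Month 4: interest £204.05; balance after payment £9,964.03.
Month 5: interest £200.11; balance after payment £9,764.14.
Month 6: interest £196.10; balance after payment £9,560.24.
Month 7: interest £192.00; balance after payment £9,352.24.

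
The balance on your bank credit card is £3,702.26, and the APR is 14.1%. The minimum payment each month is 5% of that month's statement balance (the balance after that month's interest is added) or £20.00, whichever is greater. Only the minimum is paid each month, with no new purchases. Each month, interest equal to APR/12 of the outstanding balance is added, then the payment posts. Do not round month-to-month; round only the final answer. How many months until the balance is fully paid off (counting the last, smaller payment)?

80 months

Monthly rate r = 14.1%/12 = 1.175% = 0.01175.
While 5% of the post-interest balance exceeds £20.00, each month B ← (B·(1+r))·(1 − 0.05), i.e. B shrinks by the factor (1+r)·0.95 = 0.96116.
This holds for months 1–57. Entering month 58 the balance is £387.16; 5% of the post-interest balance is now below £20.00, so the flat £20.00 minimum applies from here.
From month 58 a fixed £20.00 at rate r clears £387.16 in 23 more payments. Total: 57 + 23 = 80 months.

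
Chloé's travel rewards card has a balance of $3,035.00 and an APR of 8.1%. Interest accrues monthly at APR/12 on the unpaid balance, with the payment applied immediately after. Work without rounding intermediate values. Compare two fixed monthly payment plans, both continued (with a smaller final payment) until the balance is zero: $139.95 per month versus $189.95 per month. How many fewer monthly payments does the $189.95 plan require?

Monthly rate r = 8.1%/12 = 0.675% = 0.00675.
At $139.95/mo: n = ⌈−ln(1 − rB₀/P)/ln(1+r)⌉ = 24 payments (last $73.84); total interest = total paid − $3,035.00 = $257.69.
At $189.95/mo: 17 payments (last $183.12); total interest $187.32.
Payments saved = 24 − 17 = 7.

7 fewer payments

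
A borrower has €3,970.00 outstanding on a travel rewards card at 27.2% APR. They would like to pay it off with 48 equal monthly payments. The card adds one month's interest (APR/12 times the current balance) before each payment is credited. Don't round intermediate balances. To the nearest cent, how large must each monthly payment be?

€136.55

Monthly rate r = 27.2%/12 = 2.26667% = 0.0226667.
Level-payment amortization: P = B₀·r / (1 − (1+r)^(−n)) = 3970.00·0.0226667 / (1 − 1.02267^(−48)).
Denominator 1 − (1+r)^(−48) = 0.658993095.
P = 89.9867 / 0.658993095 ≈ 136.55.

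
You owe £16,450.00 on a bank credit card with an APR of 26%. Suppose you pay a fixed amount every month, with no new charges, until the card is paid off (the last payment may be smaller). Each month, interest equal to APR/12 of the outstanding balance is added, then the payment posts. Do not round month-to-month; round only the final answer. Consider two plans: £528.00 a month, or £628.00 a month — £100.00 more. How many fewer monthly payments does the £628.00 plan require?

13 fewer payments

Monthly rate r = 26%/12 = 2.16667% = 0.0216667.
At £528.00/mo: n = ⌈−ln(1 − rB₀/P)/ln(1+r)⌉ = 53 payments (last £232.76); total interest = total paid − £16,450.00 = £11,238.76.
At £628.00/mo: 40 payments (last £67.89); total interest £8,109.89.
Payments saved = 53 − 40 = 13.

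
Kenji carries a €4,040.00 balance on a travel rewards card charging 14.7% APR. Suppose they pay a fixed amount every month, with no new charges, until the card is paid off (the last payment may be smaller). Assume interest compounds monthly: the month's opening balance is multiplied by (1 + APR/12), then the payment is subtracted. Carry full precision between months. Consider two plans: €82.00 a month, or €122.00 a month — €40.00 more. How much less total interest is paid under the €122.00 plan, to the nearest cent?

€1,017.30

Monthly rate r = 14.7%/12 = 1.225% = 0.01225.
At €82.00/mo: n = ⌈−ln(1 − rB₀/P)/ln(1+r)⌉ = 76 payments (last €80.85); total interest = total paid − €4,040.00 = €2,190.85.
At €122.00/mo: 43 payments (last €89.55); total interest €1,173.55.
Interest saved = €2,190.85 − €1,173.55 = €1,017.30.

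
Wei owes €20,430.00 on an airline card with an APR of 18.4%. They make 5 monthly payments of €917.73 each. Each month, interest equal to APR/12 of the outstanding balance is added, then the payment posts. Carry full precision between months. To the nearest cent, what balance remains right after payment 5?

Monthly rate r = 18.4%/12 = 1.53333% = 0.0153333.
Each month: B ← B·(1+r) − €917.73.
Month 1: interest €313.26; balance after payment €19,825.53.
Month 2: interest €303.99; balance after payment €19,211.79.
Month 3: interest €294.58; balance after payment €18,588.64.
Month 4: interest €285.03; balance after payment €17,955.94.
Month 5: interest €275.32; balance after payment €17,313.53.

€17,313.53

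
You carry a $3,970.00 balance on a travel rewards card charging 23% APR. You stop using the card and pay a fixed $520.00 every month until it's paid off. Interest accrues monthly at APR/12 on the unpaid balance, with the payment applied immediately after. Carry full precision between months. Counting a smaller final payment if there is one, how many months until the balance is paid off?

9 months

Monthly rate r = 23%/12 = 1.91667% = 0.0191667.
Recurrence: B ← B·(1+r) − $520.00.
Month 1: interest $76.09; balance after payment $3,526.09.
Month 2: interest $67.58; balance after payment $3,073.68.
Closed form: n = −ln(1 − rB₀/P)/ln(1+r) = −ln(0.85367)/ln(1.01917) ≈ 8.333, so the balance reaches zero during payment 9.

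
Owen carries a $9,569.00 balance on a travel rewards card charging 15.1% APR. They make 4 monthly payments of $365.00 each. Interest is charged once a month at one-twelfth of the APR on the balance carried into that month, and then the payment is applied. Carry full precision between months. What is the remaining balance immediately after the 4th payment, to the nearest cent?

$8,572.02

Monthly rate r = 15.1%/12 = 1.25833% = 0.0125833.
Each month: B ← B·(1+r) − $365.00.
Month 1: interest $120.41; balance after payment $9,324.41.
Month 2: interest $117.33; balance after payment $9,076.74.
Month 3: interest $114.22; balance after payment $8,825.96.
Month 4: interest $111.06; balance after payment $8,572.02.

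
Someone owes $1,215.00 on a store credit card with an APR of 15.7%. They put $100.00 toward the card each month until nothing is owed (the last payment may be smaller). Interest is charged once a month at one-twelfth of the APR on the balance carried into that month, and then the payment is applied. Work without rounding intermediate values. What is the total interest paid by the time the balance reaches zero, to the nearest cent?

$116.98

Monthly rate r = 15.7%/12 = 1.30833% = 0.0130833.
Payoff takes n = ⌈−ln(1 − rB₀/P)/ln(1+r)⌉ = ⌈13.318⌉ = 14 payments; the last is $31.98.
Total paid = 13·$100.00 + $31.98 = $1,331.98.
Total interest = total paid − principal = $1,331.98 − $1,215.00 = $116.98.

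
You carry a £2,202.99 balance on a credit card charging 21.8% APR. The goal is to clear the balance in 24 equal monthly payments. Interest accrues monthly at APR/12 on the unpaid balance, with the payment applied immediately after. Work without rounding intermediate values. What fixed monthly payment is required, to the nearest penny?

Monthly rate r = 21.8%/12 = 1.81667% = 0.0181667.
Level-payment amortization: P = B₀·r / (1 − (1+r)^(−n)) = 2202.99·0.0181667 / (1 − 1.01817^(−24)).
Denominator 1 − (1+r)^(−24) = 0.350847093.
P = 40.021 / 0.350847093 ≈ 114.07.

£114.07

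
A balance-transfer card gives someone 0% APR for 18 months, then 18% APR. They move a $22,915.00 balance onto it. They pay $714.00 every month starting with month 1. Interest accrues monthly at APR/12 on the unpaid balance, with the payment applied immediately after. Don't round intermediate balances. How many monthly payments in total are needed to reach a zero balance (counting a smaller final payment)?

Promo months 1–18 at r₀ = 0%/12 = 0; months 19+ at r₁ = 18%/12 = 0.015.
After month 18 (no interest yet): B = $22,915.00 − 18·$714.00 = $10,063.00.
Then at r₁ with $714.00/mo: n₂ = −ln(1 − r₁·B/P)/ln(1+r₁) ≈ 15.95 → 16 more payments.

34 payments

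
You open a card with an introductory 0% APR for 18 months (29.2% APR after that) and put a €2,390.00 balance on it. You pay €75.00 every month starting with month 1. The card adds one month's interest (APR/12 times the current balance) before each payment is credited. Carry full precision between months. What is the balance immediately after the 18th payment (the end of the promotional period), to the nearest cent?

Promo months 1–18 at r₀ = 0%/12 = 0; months 19+ at r₁ = 29.2%/12 = 0.0243333.
After month 18 (no interest yet): B = €2,390.00 − 18·€75.00 = €1,040.00.

€1,040.00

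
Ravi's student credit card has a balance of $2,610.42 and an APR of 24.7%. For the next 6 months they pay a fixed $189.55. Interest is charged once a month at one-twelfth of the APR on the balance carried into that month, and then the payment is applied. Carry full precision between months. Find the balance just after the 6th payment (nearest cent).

Monthly rate r = 24.7%/12 = 2.05833% = 0.0205833.
Each month: B ← B·(1+r) − $189.55.
Month 1: interest $53.73; balance after payment $2,474.60.
Month 2: interest $50.94; balance after payment $2,335.99.
Month 3: interest $48.08; balance after payment $2,194.52.
Month 4: interest $45.17; balance after payment $2,050.14.
Month 5: interest $42.20; balance after payment $1,902.79.
Month 6: interest $39.17; balance after payment $1,752.40.

$1,752.40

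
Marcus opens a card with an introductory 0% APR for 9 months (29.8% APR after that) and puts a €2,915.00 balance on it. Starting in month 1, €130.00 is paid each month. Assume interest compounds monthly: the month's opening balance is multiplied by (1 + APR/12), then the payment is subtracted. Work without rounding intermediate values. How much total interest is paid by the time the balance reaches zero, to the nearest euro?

Promo months 1–9 at r₀ = 0%/12 = 0; months 10+ at r₁ = 29.8%/12 = 0.0248333.
After month 9 (no interest yet): B = €2,915.00 − 9·€130.00 = €1,745.00.
Then at r₁ with €130.00/mo: n₂ = −ln(1 − r₁·B/P)/ln(1+r₁) ≈ 16.53 → 17 more payments.
Total paid = 25·€130.00 + €69.26 = €3,319.26; interest = €3,319.26 − €2,915.00 = €404.26.

€404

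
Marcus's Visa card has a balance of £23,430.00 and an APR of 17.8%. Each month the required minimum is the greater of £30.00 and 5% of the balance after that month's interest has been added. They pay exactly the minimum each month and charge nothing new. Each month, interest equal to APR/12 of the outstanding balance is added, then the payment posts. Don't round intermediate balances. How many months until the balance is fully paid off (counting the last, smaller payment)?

Monthly rate r = 17.8%/12 = 1.48333% = 0.0148333.
While 5% of the post-interest balance exceeds £30.00, each month B ← (B·(1+r))·(1 − 0.05), i.e. B shrinks by the factor (1+r)·0.95 = 0.96409.
This holds for months 1–101. Entering month 102 the balance is £583.07; 5% of the post-interest balance is now below £30.00, so the flat £30.00 minimum applies from here.
From month 102 a fixed £30.00 at rate r clears £583.07 in 24 more payments. Total: 101 + 24 = 125 months.

125 months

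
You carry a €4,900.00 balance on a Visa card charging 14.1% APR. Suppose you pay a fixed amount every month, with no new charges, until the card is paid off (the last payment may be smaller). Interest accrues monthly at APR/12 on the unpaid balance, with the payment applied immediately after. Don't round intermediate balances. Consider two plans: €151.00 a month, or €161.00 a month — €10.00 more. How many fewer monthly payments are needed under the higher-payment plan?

4 fewer payments

Monthly rate r = 14.1%/12 = 1.175% = 0.01175.
At €151.00/mo: n = ⌈−ln(1 − rB₀/P)/ln(1+r)⌉ = 42 payments (last €15.32); total interest = total paid − €4,900.00 = €1,306.32.
At €161.00/mo: 38 payments (last €142.63); total interest €1,199.63.
Payments saved = 42 − 38 = 4.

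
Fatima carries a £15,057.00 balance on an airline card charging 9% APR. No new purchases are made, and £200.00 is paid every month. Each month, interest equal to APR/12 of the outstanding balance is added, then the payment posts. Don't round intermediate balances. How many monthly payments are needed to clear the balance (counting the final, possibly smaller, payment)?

Monthly rate r = 9%/12 = 0.75% = 0.0075.
Recurrence: B ← B·(1+r) − £200.00.
Month 1: interest £112.93; balance after payment £14,969.93.
Month 2: interest £112.27; balance after payment £14,882.20.
Closed form: n = −ln(1 − rB₀/P)/ln(1+r) = −ln(0.43536)/ln(1.0075) ≈ 111.292, so the balance reaches zero during payment 112.

112 months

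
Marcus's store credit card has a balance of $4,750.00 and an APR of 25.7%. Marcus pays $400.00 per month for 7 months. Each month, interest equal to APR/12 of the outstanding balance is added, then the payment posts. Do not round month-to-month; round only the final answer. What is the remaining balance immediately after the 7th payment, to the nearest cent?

Monthly rate r = 25.7%/12 = 2.14167% = 0.0214167.
Each month: B ← B·(1+r) − $400.00.
Month 1: interest $101.73; balance after payment $4,451.73.
Month 2: interest $95.34; balance after payment $4,147.07.
Month 3: interest $88.82; balance after payment $3,835.89.
Month 4: interest $82.15; balance after payment $3,518.04.
Month 5: interest $75.34; balance after payment $3,193.38.
Month 6: interest $68.39; balance after payment $2,861.77.
Month 7: interest $61.29; balance after payment $2,523.06.

$2,523.06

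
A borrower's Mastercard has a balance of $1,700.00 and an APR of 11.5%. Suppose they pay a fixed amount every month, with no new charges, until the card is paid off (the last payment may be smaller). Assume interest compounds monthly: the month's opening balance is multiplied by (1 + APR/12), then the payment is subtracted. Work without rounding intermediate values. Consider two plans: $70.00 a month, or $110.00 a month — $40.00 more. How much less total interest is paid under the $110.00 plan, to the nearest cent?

Monthly rate r = 11.5%/12 = 0.958333% = 0.00958333.
At $70.00/mo: n = ⌈−ln(1 − rB₀/P)/ln(1+r)⌉ = 28 payments (last $54.43); total interest = total paid − $1,700.00 = $244.43.
At $110.00/mo: 17 payments (last $88.77); total interest $148.77.
Interest saved = $244.43 − $148.77 = $95.66.

$95.66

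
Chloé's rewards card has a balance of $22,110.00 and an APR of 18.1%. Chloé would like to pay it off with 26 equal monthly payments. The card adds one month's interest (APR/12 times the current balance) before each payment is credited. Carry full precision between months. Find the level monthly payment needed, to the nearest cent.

Monthly rate r = 18.1%/12 = 1.50833% = 0.0150833.
Level-payment amortization: P = B₀·r / (1 − (1+r)^(−n)) = 22110.00·0.0150833 / (1 − 1.01508^(−26)).
Denominator 1 − (1+r)^(−26) = 0.32242734.
P = 333.493 / 0.32242734 ≈ 1034.32.

$1,034.32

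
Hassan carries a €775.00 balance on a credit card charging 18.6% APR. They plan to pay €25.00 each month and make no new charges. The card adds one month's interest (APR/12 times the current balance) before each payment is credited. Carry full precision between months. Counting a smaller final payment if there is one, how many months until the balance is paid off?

43 payments

Monthly rate r = 18.6%/12 = 1.55% = 0.0155.
Recurrence: B ← B·(1+r) − €25.00.
Month 1: interest €12.01; balance after payment €762.01.
Month 2: interest €11.81; balance after payment €748.82.
Closed form: n = −ln(1 − rB₀/P)/ln(1+r) = −ln(0.5195)/ln(1.0155) ≈ 42.577, so the balance reaches zero during payment 43.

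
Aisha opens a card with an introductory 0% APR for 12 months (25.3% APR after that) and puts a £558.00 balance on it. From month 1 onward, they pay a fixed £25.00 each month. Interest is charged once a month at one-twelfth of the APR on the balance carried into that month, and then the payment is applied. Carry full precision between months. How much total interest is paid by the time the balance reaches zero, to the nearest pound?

Promo months 1–12 at r₀ = 0%/12 = 0; months 13+ at r₁ = 25.3%/12 = 0.0210833.
After month 12 (no interest yet): B = £558.00 − 12·£25.00 = £258.00.
Then at r₁ with £25.00/mo: n₂ = −ln(1 − r₁·B/P)/ln(1+r₁) ≈ 11.76 → 12 more payments.
Total paid = 23·£25.00 + £19.05 = £594.05; interest = £594.05 − £558.00 = £36.05.

£36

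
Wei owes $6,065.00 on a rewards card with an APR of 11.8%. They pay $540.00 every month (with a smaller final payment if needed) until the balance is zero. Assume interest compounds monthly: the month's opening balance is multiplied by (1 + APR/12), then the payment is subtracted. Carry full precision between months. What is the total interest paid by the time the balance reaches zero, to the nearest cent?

Monthly rate r = 11.8%/12 = 0.983333% = 0.00983333.
Payoff takes n = ⌈−ln(1 − rB₀/P)/ln(1+r)⌉ = ⌈11.960⌉ = 12 payments; the last is $518.47.
Total paid = 11·$540.00 + $518.47 = $6,458.47.
Total interest = total paid − principal = $6,458.47 − $6,065.00 = $393.47.

$393.47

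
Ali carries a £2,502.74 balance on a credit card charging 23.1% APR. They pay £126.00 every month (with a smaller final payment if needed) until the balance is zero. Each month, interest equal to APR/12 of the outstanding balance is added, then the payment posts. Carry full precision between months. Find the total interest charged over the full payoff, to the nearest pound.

Monthly rate r = 23.1%/12 = 1.925% = 0.01925.
Payoff takes n = ⌈−ln(1 − rB₀/P)/ln(1+r)⌉ = ⌈25.272⌉ = 26 payments; the last is £34.45.
Total paid = 25·£126.00 + £34.45 = £3,184.45.
Total interest = total paid − principal = £3,184.45 − £2,502.74 = £681.71.

£682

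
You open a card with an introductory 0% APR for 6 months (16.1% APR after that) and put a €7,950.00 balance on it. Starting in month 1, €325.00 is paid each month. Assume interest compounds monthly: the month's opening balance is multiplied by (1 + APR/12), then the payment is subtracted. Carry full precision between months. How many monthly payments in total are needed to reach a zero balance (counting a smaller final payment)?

Promo months 1–6 at r₀ = 0%/12 = 0; months 7+ at r₁ = 16.1%/12 = 0.0134167.
After month 6 (no interest yet): B = €7,950.00 − 6·€325.00 = €6,000.00.
Then at r₁ with €325.00/mo: n₂ = −ln(1 − r₁·B/P)/ln(1+r₁) ≈ 21.36 → 22 more payments.

28 months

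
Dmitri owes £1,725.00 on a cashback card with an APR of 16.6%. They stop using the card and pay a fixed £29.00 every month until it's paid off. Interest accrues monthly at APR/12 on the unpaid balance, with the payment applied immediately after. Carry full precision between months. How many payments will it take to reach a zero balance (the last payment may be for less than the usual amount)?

126 payments

Monthly rate r = 16.6%/12 = 1.38333% = 0.0138333.
Recurrence: B ← B·(1+r) − £29.00.
Month 1: interest £23.86; balance after payment £1,719.86.
Month 2: interest £23.79; balance after payment £1,714.65.
Closed form: n = −ln(1 − rB₀/P)/ln(1+r) = −ln(0.17716)/ln(1.01383) ≈ 125.976, so the balance reaches zero during payment 126.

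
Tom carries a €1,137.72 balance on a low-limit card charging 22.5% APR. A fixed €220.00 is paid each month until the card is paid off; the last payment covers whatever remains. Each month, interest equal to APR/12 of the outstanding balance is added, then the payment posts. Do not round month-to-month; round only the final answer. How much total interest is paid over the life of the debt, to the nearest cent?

€70.70

Monthly rate r = 22.5%/12 = 1.875% = 0.01875.
Payoff takes n = ⌈−ln(1 − rB₀/P)/ln(1+r)⌉ = ⌈5.491⌉ = 6 payments; the last is €108.42.
Total paid = 5·€220.00 + €108.42 = €1,208.42.
Total interest = total paid − principal = €1,208.42 − €1,137.72 = €70.70.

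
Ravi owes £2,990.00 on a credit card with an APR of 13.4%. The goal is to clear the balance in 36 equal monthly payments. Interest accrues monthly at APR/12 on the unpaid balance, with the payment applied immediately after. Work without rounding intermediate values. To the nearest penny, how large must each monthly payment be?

Monthly rate r = 13.4%/12 = 1.11667% = 0.0111667.
Level-payment amortization: P = B₀·r / (1 − (1+r)^(−n)) = 2990.00·0.0111667 / (1 − 1.01117^(−36)).
Denominator 1 − (1+r)^(−36) = 0.329527151.
P = 33.3883 / 0.329527151 ≈ 101.32.

£101.32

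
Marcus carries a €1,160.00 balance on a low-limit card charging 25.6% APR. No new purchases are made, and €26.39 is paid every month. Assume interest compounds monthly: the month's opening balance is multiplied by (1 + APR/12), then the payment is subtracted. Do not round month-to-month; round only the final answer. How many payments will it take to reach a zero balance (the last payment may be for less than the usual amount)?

Monthly rate r = 25.6%/12 = 2.13333% = 0.0213333.
Recurrence: B ← B·(1+r) − €26.39.
Month 1: interest €24.75; balance after payment €1,158.36.
Month 2: interest €24.71; balance after payment €1,156.68.
Closed form: n = −ln(1 − rB₀/P)/ln(1+r) = −ln(0.062271)/ln(1.02133) ≈ 131.520, so the balance reaches zero during payment 132.

132 months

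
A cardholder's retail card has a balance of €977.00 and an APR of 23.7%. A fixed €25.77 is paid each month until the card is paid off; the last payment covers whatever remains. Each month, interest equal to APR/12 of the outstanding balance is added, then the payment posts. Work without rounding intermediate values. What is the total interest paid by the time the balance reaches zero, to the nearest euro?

€843

Monthly rate r = 23.7%/12 = 1.975% = 0.01975.
Payoff takes n = ⌈−ln(1 − rB₀/P)/ln(1+r)⌉ = ⌈70.632⌉ = 71 payments; the last is €16.34.
Total paid = 70·€25.77 + €16.34 = €1,820.24.
Total interest = total paid − principal = €1,820.24 − €977.00 = €843.24.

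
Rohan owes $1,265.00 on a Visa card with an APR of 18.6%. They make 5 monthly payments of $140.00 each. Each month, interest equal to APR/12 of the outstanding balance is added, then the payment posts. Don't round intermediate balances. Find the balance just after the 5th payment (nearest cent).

$644.09

Monthly rate r = 18.6%/12 = 1.55% = 0.0155.
Each month: B ← B·(1+r) − $140.00.
Month 1: interest $19.61; balance after payment $1,144.61.
Month 2: interest $17.74; balance after payment $1,022.35.
Month 3: interest $15.85; balance after payment $898.20.
Month 4: interest $13.92; balance after payment $772.12.
Month 5: interest $11.97; balance after payment $644.09.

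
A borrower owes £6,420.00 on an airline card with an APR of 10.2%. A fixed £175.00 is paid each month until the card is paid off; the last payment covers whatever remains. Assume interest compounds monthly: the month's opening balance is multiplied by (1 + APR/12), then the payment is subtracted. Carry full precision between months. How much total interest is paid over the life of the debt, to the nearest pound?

£1,307

Monthly rate r = 10.2%/12 = 0.85% = 0.0085.
Payoff takes n = ⌈−ln(1 − rB₀/P)/ln(1+r)⌉ = ⌈44.153⌉ = 45 payments; the last is £26.93.
Total paid = 44·£175.00 + £26.93 = £7,726.93.
Total interest = total paid − principal = £7,726.93 − £6,420.00 = £1,306.93.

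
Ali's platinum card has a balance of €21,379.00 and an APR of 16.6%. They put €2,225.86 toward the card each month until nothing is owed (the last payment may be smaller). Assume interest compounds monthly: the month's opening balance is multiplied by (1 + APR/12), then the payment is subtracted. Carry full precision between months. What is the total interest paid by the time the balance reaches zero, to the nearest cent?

€1,722.01

Monthly rate r = 16.6%/12 = 1.38333% = 0.0138333.
Payoff takes n = ⌈−ln(1 − rB₀/P)/ln(1+r)⌉ = ⌈10.377⌉ = 11 payments; the last is €842.41.
Total paid = 10·€2,225.86 + €842.41 = €23,101.01.
Total interest = total paid − principal = €23,101.01 − €21,379.00 = €1,722.01.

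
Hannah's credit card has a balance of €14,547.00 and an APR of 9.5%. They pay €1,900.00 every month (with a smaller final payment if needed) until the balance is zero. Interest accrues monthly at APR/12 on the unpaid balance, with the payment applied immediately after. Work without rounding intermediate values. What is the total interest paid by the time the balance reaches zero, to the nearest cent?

Monthly rate r = 9.5%/12 = 0.791667% = 0.00791667.
Payoff takes n = ⌈−ln(1 − rB₀/P)/ln(1+r)⌉ = ⌈7.929⌉ = 8 payments; the last is €1,766.34.
Total paid = 7·€1,900.00 + €1,766.34 = €15,066.34.
Total interest = total paid − principal = €15,066.34 − €14,547.00 = €519.34.

€519.34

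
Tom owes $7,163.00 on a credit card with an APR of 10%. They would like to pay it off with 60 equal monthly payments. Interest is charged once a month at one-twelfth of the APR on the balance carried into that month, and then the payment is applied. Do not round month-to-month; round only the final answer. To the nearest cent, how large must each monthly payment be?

$152.19

Monthly rate r = 10%/12 = 0.833333% = 0.00833333.
Level-payment amortization: P = B₀·r / (1 − (1+r)^(−n)) = 7163.00·0.00833333 / (1 − 1.00833^(−60)).
Denominator 1 − (1+r)^(−60) = 0.392211409.
P = 59.6917 / 0.392211409 ≈ 152.19.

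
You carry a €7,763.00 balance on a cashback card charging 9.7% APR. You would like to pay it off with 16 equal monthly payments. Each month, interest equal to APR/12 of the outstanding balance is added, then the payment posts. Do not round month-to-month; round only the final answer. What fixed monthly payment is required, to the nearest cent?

Monthly rate r = 9.7%/12 = 0.808333% = 0.00808333.
Level-payment amortization: P = B₀·r / (1 − (1+r)^(−n)) = 7763.00·0.00808333 / (1 − 1.00808^(−16)).
Denominator 1 − (1+r)^(−16) = 0.120862012.
P = 62.7509 / 0.120862012 ≈ 519.19.

€519.19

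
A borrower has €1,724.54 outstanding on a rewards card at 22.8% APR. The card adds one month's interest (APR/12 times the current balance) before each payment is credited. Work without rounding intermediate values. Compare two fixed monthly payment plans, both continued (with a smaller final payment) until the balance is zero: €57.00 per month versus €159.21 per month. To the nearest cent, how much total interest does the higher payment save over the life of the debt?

€640.93

Monthly rate r = 22.8%/12 = 1.9% = 0.019.
At €57.00/mo: n = ⌈−ln(1 − rB₀/P)/ln(1+r)⌉ = 46 payments (last €25.35); total interest = total paid − €1,724.54 = €865.81.
At €159.21/mo: 13 payments (last €38.90); total interest €224.88.
Interest saved = €865.81 − €224.88 = €640.93.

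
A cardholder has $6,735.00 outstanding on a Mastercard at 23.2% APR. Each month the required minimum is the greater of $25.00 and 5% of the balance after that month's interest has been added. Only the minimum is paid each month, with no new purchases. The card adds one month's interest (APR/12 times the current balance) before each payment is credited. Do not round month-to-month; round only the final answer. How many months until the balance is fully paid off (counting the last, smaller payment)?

107 months

Monthly rate r = 23.2%/12 = 1.93333% = 0.0193333.
While 5% of the post-interest balance exceeds $25.00, each month B ← (B·(1+r))·(1 − 0.05), i.e. B shrinks by the factor (1+r)·0.95 = 0.96837.
This holds for months 1–82. Entering month 83 the balance is $482.62; 5% of the post-interest balance is now below $25.00, so the flat $25.00 minimum applies from here.
From month 83 a fixed $25.00 at rate r clears $482.62 in 25 more payments. Total: 82 + 25 = 107 months.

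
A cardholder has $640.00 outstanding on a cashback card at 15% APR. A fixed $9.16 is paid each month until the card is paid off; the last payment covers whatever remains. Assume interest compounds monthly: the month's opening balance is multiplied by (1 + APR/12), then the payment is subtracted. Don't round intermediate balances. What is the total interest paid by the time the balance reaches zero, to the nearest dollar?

$884

Monthly rate r = 15%/12 = 1.25% = 0.0125.
Payoff takes n = ⌈−ln(1 − rB₀/P)/ln(1+r)⌉ = ⌈166.345⌉ = 167 payments; the last is $3.17.
Total paid = 166·$9.16 + $3.17 = $1,523.73.
Total interest = total paid − principal = $1,523.73 − $640.00 = $883.73.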